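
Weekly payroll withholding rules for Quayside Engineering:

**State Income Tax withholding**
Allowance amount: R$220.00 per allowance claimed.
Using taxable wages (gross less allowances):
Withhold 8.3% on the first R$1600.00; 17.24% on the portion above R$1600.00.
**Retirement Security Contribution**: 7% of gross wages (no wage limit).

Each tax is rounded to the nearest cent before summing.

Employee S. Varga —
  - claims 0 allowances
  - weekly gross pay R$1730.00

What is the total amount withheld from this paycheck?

R$276.31

State Income Tax: taxable = R$1730.00
  R$132.80 + 17.24% × (R$1730.00 − R$1600.00) = R$132.80 + 17.24% × R$130.00 = R$155.21
Retirement Security Contribution: 7% × R$1730.00 = R$121.10
Total: R$155.21 + R$121.10 = R$276.31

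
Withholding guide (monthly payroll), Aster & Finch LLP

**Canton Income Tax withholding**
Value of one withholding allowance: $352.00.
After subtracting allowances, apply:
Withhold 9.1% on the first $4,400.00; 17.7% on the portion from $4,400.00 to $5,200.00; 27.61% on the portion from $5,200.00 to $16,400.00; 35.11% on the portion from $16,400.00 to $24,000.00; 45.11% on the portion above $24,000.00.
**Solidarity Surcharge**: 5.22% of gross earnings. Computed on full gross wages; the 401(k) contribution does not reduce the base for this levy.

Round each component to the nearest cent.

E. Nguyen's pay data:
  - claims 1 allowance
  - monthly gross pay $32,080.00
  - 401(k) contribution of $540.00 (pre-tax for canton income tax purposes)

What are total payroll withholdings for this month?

Canton Income Tax: taxable = $32,080.00 − $540.00 − 1×$352.00 = $31,188.00
  $6,302.68 + 45.11% × ($31,188.00 − $24,000.00) = $6,302.68 + 45.11% × $7,188.00 = $9,545.19
Solidarity Surcharge: 5.22% × $32,080.00 = $1,674.58
Total: $9,545.19 + $1,674.58 = $11,219.77

$11,219.77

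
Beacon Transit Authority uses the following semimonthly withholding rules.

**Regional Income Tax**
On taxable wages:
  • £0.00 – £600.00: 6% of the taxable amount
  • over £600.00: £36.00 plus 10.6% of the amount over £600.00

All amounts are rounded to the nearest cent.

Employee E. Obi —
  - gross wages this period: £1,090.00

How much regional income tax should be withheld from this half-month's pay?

Regional Income Tax: taxable = £1,090.00
  £36.00 + 10.6% × (£1,090.00 − £600.00) = £36.00 + 10.6% × £490.00 = £87.94

£87.94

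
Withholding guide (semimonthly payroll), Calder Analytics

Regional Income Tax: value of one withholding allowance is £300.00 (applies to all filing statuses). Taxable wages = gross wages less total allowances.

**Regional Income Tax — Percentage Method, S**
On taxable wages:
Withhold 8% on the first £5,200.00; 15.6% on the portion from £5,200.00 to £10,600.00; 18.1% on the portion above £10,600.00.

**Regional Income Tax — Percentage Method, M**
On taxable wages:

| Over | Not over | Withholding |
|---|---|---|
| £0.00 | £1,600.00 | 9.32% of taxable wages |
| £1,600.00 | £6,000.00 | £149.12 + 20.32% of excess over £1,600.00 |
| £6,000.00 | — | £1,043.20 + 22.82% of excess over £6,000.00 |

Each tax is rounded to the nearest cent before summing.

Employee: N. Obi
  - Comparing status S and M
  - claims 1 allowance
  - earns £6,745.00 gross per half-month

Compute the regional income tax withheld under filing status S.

£610.22

Regional Income Tax (S): taxable = £6,745.00 − 1×£300.00 = £6,445.00
  £416.00 + 15.6% × (£6,445.00 − £5,200.00) = £416.00 + 15.6% × £1,245.00 = £610.22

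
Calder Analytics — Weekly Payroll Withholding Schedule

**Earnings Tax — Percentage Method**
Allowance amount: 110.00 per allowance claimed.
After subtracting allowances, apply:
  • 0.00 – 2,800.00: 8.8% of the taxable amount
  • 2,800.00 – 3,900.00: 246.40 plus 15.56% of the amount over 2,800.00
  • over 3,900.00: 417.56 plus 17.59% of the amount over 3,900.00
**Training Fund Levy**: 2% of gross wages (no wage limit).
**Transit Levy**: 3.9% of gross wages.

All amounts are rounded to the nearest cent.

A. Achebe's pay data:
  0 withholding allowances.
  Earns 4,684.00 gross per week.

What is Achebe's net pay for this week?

Earnings Tax: taxable = 4,684.00
  417.56 + 17.59% × (4,684.00 − 3,900.00) = 417.56 + 17.59% × 784.00 = 555.47
Training Fund Levy: 2% × 4,684.00 = 93.68
Transit Levy: 3.9% × 4,684.00 = 182.68
Total withheld: 555.47 + 93.68 + 182.68 = 831.83
Net pay: 4,684.00 − 831.83 = 3,852.17

3,852.17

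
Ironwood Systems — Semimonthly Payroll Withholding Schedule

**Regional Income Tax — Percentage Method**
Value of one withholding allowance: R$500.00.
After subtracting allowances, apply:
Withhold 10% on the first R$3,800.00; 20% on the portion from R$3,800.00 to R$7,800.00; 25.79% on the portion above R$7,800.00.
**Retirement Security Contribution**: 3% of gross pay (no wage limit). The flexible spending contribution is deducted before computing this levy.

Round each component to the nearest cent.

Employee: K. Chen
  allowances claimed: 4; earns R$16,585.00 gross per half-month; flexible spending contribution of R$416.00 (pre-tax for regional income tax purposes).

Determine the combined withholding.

Regional Income Tax: taxable = R$16,585.00 − R$416.00 − 4×R$500.00 = R$14,169.00
  R$1,180.00 + 25.79% × (R$14,169.00 − R$7,800.00) = R$1,180.00 + 25.79% × R$6,369.00 = R$2,822.57
Retirement Security Contribution: 3% × R$16,169.00 = R$485.07
Total: R$2,822.57 + R$485.07 = R$3,307.64

R$3,307.64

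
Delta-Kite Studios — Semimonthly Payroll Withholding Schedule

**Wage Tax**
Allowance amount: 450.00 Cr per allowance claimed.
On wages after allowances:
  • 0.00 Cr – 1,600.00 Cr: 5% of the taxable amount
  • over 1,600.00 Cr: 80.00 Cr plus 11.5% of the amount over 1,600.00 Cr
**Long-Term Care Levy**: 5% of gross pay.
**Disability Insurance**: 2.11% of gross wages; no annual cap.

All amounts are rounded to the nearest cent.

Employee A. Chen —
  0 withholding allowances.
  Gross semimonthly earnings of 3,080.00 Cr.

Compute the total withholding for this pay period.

469.19 Cr

Wage Tax: taxable = 3,080.00 Cr
  80.00 Cr + 11.5% × (3,080.00 Cr − 1,600.00 Cr) = 80.00 Cr + 11.5% × 1,480.00 Cr = 250.20 Cr
Long-Term Care Levy: 5% × 3,080.00 Cr = 154.00 Cr
Disability Insurance: 2.11% × 3,080.00 Cr = 64.99 Cr
Total: 250.20 Cr + 154.00 Cr + 64.99 Cr = 469.19 Cr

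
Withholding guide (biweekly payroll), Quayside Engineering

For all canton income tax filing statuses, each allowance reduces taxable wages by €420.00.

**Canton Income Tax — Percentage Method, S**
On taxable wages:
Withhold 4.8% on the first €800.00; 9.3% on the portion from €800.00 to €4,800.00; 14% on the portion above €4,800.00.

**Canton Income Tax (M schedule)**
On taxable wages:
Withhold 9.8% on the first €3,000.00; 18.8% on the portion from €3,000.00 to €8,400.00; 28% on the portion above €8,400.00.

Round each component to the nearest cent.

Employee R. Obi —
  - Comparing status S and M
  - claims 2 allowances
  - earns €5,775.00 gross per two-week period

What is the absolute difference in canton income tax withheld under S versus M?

Canton Income Tax (S): taxable = €5,775.00 − 2×€420.00 = €4,935.00
  €410.40 + 14% × (€4,935.00 − €4,800.00) = €410.40 + 14% × €135.00 = €429.30
Canton Income Tax (M): taxable = €5,775.00 − 2×€420.00 = €4,935.00
  €294.00 + 18.8% × (€4,935.00 − €3,000.00) = €294.00 + 18.8% × €1,935.00 = €657.78
Difference: |€429.30 − €657.78| = €228.48 (higher under M)

€228.48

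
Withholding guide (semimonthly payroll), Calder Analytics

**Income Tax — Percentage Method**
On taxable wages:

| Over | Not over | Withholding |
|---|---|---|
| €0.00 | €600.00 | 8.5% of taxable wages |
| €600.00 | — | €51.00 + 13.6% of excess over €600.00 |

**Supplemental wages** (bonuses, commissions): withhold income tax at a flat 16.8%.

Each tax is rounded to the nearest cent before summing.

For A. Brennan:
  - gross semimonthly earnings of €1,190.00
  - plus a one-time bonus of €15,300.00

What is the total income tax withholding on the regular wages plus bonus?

Income Tax: taxable = €1,190.00
  €51.00 + 13.6% × (€1,190.00 − €600.00) = €51.00 + 13.6% × €590.00 = €131.24
Supplemental (16.8% flat on bonus): 16.8% × €15,300.00 = €2,570.40
Total income tax: €131.24 + €2,570.40 = €2,701.64

€2,701.64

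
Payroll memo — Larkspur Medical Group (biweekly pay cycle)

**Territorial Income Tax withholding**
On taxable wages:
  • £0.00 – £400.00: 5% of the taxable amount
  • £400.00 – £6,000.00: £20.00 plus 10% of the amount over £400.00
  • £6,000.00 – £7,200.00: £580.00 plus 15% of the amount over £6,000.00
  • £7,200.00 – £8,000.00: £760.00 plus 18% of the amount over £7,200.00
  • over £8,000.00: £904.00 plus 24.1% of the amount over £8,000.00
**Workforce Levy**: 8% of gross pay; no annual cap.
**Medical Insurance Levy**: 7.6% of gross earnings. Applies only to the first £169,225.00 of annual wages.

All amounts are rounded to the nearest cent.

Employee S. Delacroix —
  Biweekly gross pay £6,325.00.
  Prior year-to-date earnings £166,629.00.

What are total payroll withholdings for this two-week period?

Territorial Income Tax: taxable = £6,325.00
  £580.00 + 15% × (£6,325.00 − £6,000.00) = £580.00 + 15% × £325.00 = £628.75
Workforce Levy: 8% × £6,325.00 = £506.00
Medical Insurance Levy: cap £169,225.00 − YTD £166,629.00 = £2,596.00 subject; 7.6% × £2,596.00 = £197.30
Total: £628.75 + £506.00 + £197.30 = £1,332.05

£1,332.05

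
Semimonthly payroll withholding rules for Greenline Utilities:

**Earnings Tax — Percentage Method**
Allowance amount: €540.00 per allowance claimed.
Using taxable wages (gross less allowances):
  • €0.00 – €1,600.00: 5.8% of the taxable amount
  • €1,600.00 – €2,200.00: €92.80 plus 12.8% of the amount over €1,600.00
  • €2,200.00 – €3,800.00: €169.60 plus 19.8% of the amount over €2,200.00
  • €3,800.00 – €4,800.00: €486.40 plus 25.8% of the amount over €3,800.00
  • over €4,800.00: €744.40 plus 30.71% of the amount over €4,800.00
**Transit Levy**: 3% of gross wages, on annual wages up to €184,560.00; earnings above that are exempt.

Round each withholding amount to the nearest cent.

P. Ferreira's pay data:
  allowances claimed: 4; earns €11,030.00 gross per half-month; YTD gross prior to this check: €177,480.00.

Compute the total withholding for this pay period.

Earnings Tax: taxable = €11,030.00 − 4×€540.00 = €8,870.00
  €744.40 + 30.71% × (€8,870.00 − €4,800.00) = €744.40 + 30.71% × €4,070.00 = €1,994.30
Transit Levy: cap €184,560.00 − YTD €177,480.00 = €7,080.00 subject; 3% × €7,080.00 = €212.40
Total: €1,994.30 + €212.40 = €2,206.70

€2,206.70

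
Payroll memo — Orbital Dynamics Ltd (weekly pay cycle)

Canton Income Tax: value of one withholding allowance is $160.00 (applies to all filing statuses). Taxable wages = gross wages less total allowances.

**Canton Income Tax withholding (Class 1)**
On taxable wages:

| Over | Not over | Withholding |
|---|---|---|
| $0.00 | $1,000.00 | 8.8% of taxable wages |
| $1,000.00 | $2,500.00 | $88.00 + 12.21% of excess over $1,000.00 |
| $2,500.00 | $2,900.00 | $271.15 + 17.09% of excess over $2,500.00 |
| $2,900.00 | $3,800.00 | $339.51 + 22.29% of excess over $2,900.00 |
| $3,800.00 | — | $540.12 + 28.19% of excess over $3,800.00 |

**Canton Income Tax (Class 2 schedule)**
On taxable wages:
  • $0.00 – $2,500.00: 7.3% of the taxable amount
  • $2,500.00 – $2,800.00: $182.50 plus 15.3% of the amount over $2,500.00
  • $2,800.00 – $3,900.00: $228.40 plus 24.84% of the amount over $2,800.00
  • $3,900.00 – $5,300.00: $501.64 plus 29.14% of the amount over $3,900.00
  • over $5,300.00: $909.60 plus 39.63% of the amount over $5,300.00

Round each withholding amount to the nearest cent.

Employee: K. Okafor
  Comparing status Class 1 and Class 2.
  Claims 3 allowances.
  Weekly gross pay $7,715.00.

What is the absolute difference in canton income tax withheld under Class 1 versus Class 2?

Canton Income Tax (Class 1): taxable = $7,715.00 − 3×$160.00 = $7,235.00
  $540.12 + 28.19% × ($7,235.00 − $3,800.00) = $540.12 + 28.19% × $3,435.00 = $1,508.45
Canton Income Tax (Class 2): taxable = $7,715.00 − 3×$160.00 = $7,235.00
  $909.60 + 39.63% × ($7,235.00 − $5,300.00) = $909.60 + 39.63% × $1,935.00 = $1,676.44
Difference: |$1,508.45 − $1,676.44| = $167.99 (higher under Class 2)

$167.99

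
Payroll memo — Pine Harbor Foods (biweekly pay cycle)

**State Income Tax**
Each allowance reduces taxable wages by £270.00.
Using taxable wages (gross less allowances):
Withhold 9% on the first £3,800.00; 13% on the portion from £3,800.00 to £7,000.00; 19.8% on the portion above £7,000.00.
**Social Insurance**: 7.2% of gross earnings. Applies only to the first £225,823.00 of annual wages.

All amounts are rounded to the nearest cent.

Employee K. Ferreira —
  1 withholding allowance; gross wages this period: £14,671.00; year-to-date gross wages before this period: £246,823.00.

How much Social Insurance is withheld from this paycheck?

£0.00

Social Insurance: YTD £246,823.00 ≥ cap £225,823.00 → £0.00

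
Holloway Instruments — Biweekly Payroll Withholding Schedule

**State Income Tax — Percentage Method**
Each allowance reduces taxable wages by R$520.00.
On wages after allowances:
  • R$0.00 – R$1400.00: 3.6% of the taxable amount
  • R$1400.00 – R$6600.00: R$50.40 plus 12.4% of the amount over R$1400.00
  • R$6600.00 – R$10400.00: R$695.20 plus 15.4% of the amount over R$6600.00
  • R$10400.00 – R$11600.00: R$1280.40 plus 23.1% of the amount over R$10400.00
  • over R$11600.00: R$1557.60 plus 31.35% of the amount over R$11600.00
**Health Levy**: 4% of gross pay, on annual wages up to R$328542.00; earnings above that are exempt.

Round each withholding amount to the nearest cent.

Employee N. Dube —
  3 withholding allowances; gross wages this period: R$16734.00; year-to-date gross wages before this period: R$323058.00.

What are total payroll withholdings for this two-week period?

R$2897.41

State Income Tax: taxable = R$16734.00 − 3×R$520.00 = R$15174.00
  R$1557.60 + 31.35% × (R$15174.00 − R$11600.00) = R$1557.60 + 31.35% × R$3574.00 = R$2678.05
Health Levy: cap R$328542.00 − YTD R$323058.00 = R$5484.00 subject; 4% × R$5484.00 = R$219.36
Total: R$2678.05 + R$219.36 = R$2897.41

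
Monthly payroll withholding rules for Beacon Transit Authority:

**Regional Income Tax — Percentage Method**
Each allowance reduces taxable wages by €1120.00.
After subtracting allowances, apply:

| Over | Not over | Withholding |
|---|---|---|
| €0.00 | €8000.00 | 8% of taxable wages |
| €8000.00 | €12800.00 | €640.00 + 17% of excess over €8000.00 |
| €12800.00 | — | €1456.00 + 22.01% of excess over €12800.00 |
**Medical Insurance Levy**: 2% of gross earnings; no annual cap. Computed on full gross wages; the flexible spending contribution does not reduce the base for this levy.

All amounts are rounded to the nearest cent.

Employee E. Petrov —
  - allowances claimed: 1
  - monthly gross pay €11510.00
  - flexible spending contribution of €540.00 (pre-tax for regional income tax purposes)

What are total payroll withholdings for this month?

€1184.70

Regional Income Tax: taxable = €11510.00 − €540.00 − 1×€1120.00 = €9850.00
  €640.00 + 17% × (€9850.00 − €8000.00) = €640.00 + 17% × €1850.00 = €954.50
Medical Insurance Levy: 2% × €11510.00 = €230.20
Total: €954.50 + €230.20 = €1184.70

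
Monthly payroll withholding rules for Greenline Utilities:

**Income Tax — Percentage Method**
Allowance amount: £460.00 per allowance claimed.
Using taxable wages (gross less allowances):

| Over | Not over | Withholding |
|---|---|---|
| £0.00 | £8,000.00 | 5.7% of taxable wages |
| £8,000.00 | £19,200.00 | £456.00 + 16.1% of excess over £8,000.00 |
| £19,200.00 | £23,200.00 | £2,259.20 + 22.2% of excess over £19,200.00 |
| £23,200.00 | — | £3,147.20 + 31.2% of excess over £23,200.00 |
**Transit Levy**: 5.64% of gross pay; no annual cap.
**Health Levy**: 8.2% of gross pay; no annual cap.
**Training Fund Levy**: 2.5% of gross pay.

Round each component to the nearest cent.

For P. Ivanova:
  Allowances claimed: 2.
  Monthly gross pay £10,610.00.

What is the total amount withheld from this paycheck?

Income Tax: taxable = £10,610.00 − 2×£460.00 = £9,690.00
  £456.00 + 16.1% × (£9,690.00 − £8,000.00) = £456.00 + 16.1% × £1,690.00 = £728.09
Transit Levy: 5.64% × £10,610.00 = £598.40
Health Levy: 8.2% × £10,610.00 = £870.02
Training Fund Levy: 2.5% × £10,610.00 = £265.25
Total: £728.09 + £598.40 + £870.02 + £265.25 = £2,461.76

£2,461.76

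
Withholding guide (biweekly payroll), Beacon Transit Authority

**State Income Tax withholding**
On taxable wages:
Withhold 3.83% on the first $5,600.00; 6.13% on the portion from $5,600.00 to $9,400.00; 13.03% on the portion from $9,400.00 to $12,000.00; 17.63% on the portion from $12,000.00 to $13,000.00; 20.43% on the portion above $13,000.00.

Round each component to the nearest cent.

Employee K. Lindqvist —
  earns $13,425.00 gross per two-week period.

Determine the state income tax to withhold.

$1,049.33

State Income Tax: taxable = $13,425.00
  $962.50 + 20.43% × ($13,425.00 − $13,000.00) = $962.50 + 20.43% × $425.00 = $1,049.33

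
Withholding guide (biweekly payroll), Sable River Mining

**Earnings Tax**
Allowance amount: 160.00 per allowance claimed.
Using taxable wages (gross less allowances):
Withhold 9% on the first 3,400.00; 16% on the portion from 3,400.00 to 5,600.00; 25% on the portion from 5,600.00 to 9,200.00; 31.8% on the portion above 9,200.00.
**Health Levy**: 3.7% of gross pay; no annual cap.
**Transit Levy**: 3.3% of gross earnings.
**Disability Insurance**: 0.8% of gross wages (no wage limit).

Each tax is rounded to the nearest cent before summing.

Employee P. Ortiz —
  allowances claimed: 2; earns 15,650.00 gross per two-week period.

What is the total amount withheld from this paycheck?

Earnings Tax: taxable = 15,650.00 − 2×160.00 = 15,330.00
  1,558.00 + 31.8% × (15,330.00 − 9,200.00) = 1,558.00 + 31.8% × 6,130.00 = 3,507.34
Health Levy: 3.7% × 15,650.00 = 579.05
Transit Levy: 3.3% × 15,650.00 = 516.45
Disability Insurance: 0.8% × 15,650.00 = 125.20
Total: 3,507.34 + 579.05 + 516.45 + 125.20 = 4,728.04

4,728.04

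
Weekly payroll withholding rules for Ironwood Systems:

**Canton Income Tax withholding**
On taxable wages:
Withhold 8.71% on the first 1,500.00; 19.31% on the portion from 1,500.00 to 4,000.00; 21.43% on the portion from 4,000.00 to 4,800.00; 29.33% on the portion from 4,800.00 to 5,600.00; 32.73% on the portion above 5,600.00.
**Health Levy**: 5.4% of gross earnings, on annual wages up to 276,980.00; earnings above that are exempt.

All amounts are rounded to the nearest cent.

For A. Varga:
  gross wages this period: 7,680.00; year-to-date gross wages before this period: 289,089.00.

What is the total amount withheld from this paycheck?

1,700.26

Canton Income Tax: taxable = 7,680.00
  1,019.48 + 32.73% × (7,680.00 − 5,600.00) = 1,019.48 + 32.73% × 2,080.00 = 1,700.26
Health Levy: YTD 289,089.00 ≥ cap 276,980.00 → 0.00
Total: 1,700.26 + 0.00 = 1,700.26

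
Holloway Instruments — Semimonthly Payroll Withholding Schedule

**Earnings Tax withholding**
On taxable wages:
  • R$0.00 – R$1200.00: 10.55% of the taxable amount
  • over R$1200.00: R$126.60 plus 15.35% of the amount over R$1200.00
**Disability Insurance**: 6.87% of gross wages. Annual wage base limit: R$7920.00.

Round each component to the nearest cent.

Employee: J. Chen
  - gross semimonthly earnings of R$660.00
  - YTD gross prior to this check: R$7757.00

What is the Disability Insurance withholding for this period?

R$11.20

Disability Insurance: cap R$7920.00 − YTD R$7757.00 = R$163.00 subject; 6.87% × R$163.00 = R$11.20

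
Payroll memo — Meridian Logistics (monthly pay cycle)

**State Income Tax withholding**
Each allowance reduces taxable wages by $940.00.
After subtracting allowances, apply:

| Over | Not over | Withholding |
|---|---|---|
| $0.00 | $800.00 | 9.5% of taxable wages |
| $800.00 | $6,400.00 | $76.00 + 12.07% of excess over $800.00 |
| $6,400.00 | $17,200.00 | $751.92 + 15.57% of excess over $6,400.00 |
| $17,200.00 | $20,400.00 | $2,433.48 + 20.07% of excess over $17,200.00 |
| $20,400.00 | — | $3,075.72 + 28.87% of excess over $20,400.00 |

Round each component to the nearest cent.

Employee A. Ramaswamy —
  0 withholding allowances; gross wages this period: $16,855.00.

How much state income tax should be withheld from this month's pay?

$2,379.76

State Income Tax: taxable = $16,855.00
  $751.92 + 15.57% × ($16,855.00 − $6,400.00) = $751.92 + 15.57% × $10,455.00 = $2,379.76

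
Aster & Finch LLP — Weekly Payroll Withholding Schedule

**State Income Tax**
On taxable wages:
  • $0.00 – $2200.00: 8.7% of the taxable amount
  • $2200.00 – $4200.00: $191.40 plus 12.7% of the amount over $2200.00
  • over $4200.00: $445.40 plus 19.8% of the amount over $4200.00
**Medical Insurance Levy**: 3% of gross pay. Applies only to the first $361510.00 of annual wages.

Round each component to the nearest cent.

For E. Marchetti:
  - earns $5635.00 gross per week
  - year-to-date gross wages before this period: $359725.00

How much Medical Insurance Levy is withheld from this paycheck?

$53.55

Medical Insurance Levy: cap $361510.00 − YTD $359725.00 = $1785.00 subject; 3% × $1785.00 = $53.55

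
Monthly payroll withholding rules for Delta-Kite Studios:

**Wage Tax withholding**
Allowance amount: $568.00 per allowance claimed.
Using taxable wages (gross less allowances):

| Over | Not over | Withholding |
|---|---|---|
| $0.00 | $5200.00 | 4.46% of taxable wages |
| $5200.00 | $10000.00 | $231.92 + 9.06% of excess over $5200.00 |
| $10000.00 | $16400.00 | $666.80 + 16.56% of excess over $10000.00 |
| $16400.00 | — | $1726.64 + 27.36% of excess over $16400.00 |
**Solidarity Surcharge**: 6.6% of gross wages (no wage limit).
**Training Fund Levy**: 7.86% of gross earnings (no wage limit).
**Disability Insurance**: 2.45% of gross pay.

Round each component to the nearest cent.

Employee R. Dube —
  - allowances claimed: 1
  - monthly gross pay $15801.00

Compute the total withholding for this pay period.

$4205.33

Wage Tax: taxable = $15801.00 − 1×$568.00 = $15233.00
  $666.80 + 16.56% × ($15233.00 − $10000.00) = $666.80 + 16.56% × $5233.00 = $1533.38
Solidarity Surcharge: 6.6% × $15801.00 = $1042.87
Training Fund Levy: 7.86% × $15801.00 = $1241.96
Disability Insurance: 2.45% × $15801.00 = $387.12
Total: $1533.38 + $1042.87 + $1241.96 + $387.12 = $4205.33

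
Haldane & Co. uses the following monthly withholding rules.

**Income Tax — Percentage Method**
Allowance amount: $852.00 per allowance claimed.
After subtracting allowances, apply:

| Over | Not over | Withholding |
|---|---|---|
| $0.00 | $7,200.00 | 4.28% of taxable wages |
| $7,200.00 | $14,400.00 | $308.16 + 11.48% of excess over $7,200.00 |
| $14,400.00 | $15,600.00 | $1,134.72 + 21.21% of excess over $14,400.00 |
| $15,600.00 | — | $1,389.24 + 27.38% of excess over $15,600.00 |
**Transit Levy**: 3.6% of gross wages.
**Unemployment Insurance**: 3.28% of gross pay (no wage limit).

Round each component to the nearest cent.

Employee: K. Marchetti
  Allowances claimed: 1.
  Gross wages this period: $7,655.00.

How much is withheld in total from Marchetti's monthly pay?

$817.83

Income Tax: taxable = $7,655.00 − 1×$852.00 = $6,803.00
  4.28% × $6,803.00 = $291.17
Transit Levy: 3.6% × $7,655.00 = $275.58
Unemployment Insurance: 3.28% × $7,655.00 = $251.08
Total: $291.17 + $275.58 + $251.08 = $817.83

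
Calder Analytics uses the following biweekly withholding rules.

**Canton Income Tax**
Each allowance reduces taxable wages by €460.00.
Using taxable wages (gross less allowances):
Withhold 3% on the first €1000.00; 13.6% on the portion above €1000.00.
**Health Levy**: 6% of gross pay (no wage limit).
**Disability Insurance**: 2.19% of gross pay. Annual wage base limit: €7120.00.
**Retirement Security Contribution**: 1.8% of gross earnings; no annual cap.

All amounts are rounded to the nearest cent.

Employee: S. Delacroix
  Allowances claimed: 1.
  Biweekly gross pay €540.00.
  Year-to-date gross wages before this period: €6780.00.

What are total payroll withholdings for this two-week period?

Canton Income Tax: taxable = €540.00 − 1×€460.00 = €80.00
  3% × €80.00 = €2.40
Health Levy: 6% × €540.00 = €32.40
Disability Insurance: cap €7120.00 − YTD €6780.00 = €340.00 subject; 2.19% × €340.00 = €7.45
Retirement Security Contribution: 1.8% × €540.00 = €9.72
Total: €2.40 + €32.40 + €7.45 + €9.72 = €51.97

€51.97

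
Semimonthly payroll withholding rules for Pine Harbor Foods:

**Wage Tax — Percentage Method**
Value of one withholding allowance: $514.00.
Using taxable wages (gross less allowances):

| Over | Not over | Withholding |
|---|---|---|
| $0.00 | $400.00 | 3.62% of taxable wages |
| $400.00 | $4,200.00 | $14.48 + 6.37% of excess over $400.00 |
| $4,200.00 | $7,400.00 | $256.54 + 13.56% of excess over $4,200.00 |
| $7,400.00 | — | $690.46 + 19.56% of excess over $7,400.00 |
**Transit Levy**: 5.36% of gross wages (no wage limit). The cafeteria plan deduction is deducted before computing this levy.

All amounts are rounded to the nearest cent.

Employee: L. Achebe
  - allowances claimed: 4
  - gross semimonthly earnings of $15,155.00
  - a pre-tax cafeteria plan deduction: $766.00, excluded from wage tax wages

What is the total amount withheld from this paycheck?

Wage Tax: taxable = $15,155.00 − $766.00 − 4×$514.00 = $12,333.00
  $690.46 + 19.56% × ($12,333.00 − $7,400.00) = $690.46 + 19.56% × $4,933.00 = $1,655.35
Transit Levy: 5.36% × $14,389.00 = $771.25
Total: $1,655.35 + $771.25 = $2,426.60

$2,426.60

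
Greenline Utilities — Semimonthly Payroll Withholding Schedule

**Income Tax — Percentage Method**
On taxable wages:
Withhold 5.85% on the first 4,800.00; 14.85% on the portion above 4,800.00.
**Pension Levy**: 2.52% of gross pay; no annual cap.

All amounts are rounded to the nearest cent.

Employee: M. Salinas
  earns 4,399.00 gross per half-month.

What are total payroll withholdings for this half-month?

Income Tax: taxable = 4,399.00
  5.85% × 4,399.00 = 257.34
Pension Levy: 2.52% × 4,399.00 = 110.85
Total: 257.34 + 110.85 = 368.19

368.19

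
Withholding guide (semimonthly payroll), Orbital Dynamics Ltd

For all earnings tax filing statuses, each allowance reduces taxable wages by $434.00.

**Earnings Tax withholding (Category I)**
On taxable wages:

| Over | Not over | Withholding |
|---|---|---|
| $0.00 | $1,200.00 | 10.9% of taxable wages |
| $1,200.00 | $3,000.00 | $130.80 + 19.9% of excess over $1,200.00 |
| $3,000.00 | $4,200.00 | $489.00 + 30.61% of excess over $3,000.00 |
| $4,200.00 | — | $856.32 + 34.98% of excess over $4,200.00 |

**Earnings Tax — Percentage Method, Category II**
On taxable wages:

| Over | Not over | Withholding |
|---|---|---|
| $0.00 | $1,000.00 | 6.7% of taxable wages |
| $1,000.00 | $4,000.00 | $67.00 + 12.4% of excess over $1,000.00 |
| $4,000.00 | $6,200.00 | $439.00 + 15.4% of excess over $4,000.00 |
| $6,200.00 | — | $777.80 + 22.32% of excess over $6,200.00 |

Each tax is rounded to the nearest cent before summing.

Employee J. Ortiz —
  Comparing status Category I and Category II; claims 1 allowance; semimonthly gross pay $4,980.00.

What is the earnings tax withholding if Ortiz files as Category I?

$977.35

Earnings Tax (Category I): taxable = $4,980.00 − 1×$434.00 = $4,546.00
  $856.32 + 34.98% × ($4,546.00 − $4,200.00) = $856.32 + 34.98% × $346.00 = $977.35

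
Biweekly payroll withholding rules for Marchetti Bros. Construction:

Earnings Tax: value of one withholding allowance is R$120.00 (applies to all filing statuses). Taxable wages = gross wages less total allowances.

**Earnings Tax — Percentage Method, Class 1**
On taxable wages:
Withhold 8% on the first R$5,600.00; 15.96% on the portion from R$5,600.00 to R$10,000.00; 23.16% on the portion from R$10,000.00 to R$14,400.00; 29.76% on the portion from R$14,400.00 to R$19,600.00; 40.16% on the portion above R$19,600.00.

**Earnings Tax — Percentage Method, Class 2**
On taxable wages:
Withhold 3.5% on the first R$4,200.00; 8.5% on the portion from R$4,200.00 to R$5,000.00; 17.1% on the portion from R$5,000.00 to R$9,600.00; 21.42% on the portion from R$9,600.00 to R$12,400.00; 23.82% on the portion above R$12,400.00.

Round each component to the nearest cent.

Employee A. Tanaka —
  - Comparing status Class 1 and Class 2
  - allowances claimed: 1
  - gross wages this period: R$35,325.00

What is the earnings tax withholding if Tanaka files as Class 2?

Earnings Tax (Class 2): taxable = R$35,325.00 − 1×R$120.00 = R$35,205.00
  R$1,601.36 + 23.82% × (R$35,205.00 − R$12,400.00) = R$1,601.36 + 23.82% × R$22,805.00 = R$7,033.51

R$7,033.51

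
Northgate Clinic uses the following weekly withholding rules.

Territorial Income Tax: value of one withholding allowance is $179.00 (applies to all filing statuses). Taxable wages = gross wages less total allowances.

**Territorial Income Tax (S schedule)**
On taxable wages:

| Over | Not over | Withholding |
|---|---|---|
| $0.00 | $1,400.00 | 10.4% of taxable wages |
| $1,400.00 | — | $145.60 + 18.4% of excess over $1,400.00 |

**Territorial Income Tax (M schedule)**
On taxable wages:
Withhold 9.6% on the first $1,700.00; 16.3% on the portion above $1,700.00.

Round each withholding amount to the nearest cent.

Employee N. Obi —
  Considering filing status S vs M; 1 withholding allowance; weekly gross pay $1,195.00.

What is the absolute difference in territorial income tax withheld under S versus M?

Territorial Income Tax (S): taxable = $1,195.00 − 1×$179.00 = $1,016.00
  10.4% × $1,016.00 = $105.66
Territorial Income Tax (M): taxable = $1,195.00 − 1×$179.00 = $1,016.00
  9.6% × $1,016.00 = $97.54
Difference: |$105.66 − $97.54| = $8.12 (higher under S)

$8.12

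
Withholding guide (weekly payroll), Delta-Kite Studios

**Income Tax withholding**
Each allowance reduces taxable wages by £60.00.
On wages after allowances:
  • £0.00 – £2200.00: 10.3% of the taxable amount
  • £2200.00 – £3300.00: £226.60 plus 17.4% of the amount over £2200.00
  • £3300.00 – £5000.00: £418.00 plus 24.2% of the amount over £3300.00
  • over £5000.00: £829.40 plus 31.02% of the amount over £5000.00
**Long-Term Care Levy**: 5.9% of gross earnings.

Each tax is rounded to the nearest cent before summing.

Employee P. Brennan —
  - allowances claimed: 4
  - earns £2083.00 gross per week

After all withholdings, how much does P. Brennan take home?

£1770.27

Income Tax: taxable = £2083.00 − 4×£60.00 = £1843.00
  10.3% × £1843.00 = £189.83
Long-Term Care Levy: 5.9% × £2083.00 = £122.90
Total withheld: £189.83 + £122.90 = £312.73
Net pay: £2083.00 − £312.73 = £1770.27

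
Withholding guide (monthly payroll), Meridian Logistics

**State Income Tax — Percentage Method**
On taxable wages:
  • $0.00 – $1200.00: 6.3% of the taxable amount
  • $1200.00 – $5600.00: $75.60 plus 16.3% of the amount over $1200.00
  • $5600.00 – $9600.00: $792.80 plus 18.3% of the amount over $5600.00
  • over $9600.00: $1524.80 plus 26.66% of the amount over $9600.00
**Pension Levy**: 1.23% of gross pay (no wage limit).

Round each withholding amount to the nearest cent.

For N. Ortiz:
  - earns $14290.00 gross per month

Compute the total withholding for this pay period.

$2950.92

State Income Tax: taxable = $14290.00
  $1524.80 + 26.66% × ($14290.00 − $9600.00) = $1524.80 + 26.66% × $4690.00 = $2775.15
Pension Levy: 1.23% × $14290.00 = $175.77
Total: $2775.15 + $175.77 = $2950.92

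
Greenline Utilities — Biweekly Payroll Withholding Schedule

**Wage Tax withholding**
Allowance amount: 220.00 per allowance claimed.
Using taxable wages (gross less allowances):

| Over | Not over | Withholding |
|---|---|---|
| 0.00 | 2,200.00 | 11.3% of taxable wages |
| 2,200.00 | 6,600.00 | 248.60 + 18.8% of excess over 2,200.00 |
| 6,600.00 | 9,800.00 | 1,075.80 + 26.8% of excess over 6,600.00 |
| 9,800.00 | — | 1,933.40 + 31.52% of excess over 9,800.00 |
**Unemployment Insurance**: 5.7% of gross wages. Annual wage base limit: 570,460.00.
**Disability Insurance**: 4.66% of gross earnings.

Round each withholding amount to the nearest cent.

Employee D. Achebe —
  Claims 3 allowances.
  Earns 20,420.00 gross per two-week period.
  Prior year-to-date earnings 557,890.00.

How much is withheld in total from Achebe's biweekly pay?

6,740.85

Wage Tax: taxable = 20,420.00 − 3×220.00 = 19,760.00
  1,933.40 + 31.52% × (19,760.00 − 9,800.00) = 1,933.40 + 31.52% × 9,960.00 = 5,072.79
Unemployment Insurance: cap 570,460.00 − YTD 557,890.00 = 12,570.00 subject; 5.7% × 12,570.00 = 716.49
Disability Insurance: 4.66% × 20,420.00 = 951.57
Total: 5,072.79 + 716.49 + 951.57 = 6,740.85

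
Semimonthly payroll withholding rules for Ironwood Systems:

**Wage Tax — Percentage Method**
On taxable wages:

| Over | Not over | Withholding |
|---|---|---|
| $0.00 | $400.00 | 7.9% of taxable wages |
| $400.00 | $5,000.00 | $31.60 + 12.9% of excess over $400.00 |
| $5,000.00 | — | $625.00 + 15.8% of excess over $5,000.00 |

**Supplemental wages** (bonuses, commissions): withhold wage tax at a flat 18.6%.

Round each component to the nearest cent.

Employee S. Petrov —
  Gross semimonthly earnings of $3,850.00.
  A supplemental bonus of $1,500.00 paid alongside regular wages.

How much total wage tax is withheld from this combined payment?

Wage Tax: taxable = $3,850.00
  $31.60 + 12.9% × ($3,850.00 − $400.00) = $31.60 + 12.9% × $3,450.00 = $476.65
Supplemental (18.6% flat on bonus): 18.6% × $1,500.00 = $279.00
Total wage tax: $476.65 + $279.00 = $755.65

$755.65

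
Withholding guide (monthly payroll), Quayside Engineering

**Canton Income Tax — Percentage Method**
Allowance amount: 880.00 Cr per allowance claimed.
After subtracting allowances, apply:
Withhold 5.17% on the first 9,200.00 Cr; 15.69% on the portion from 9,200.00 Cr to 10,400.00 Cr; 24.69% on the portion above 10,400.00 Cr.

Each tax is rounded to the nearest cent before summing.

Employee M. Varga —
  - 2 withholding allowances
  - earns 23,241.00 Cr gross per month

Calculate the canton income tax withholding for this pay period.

Canton Income Tax: taxable = 23,241.00 Cr − 2×880.00 Cr = 21,481.00 Cr
  663.92 Cr + 24.69% × (21,481.00 Cr − 10,400.00 Cr) = 663.92 Cr + 24.69% × 11,081.00 Cr = 3,399.82 Cr

3,399.82 Cr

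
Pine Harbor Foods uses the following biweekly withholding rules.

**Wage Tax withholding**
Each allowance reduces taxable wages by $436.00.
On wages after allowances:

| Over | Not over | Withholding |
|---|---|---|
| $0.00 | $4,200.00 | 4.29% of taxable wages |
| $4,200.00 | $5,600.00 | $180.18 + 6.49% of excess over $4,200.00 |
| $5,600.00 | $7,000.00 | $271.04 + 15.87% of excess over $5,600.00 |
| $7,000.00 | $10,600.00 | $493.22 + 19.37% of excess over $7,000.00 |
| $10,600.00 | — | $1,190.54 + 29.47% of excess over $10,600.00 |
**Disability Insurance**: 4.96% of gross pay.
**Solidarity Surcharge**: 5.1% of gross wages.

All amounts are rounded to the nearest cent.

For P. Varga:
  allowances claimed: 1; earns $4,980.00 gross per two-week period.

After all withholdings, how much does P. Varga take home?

$4,276.50

Wage Tax: taxable = $4,980.00 − 1×$436.00 = $4,544.00
  $180.18 + 6.49% × ($4,544.00 − $4,200.00) = $180.18 + 6.49% × $344.00 = $202.51
Disability Insurance: 4.96% × $4,980.00 = $247.01
Solidarity Surcharge: 5.1% × $4,980.00 = $253.98
Total withheld: $202.51 + $247.01 + $253.98 = $703.50
Net pay: $4,980.00 − $703.50 = $4,276.50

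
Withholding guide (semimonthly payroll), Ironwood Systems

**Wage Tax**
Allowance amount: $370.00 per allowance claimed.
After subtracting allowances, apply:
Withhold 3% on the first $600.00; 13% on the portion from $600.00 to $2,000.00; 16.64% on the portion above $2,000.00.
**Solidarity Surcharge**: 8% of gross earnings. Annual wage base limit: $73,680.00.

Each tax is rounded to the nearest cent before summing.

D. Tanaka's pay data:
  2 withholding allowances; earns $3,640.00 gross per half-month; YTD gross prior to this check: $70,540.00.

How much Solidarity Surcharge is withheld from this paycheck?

Solidarity Surcharge: cap $73,680.00 − YTD $70,540.00 = $3,140.00 subject; 8% × $3,140.00 = $251.20

$251.20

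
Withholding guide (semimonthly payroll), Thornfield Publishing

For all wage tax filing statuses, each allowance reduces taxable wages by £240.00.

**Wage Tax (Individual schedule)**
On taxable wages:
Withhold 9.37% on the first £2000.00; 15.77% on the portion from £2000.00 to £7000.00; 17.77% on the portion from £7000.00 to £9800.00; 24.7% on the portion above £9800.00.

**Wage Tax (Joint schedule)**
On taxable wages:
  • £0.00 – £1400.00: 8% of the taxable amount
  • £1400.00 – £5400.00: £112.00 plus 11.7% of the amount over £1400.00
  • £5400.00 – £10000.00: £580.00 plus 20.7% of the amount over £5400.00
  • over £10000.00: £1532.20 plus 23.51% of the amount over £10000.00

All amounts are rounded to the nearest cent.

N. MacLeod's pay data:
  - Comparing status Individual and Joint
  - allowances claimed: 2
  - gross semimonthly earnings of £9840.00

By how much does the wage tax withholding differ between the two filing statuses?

£4.45

Wage Tax (Individual): taxable = £9840.00 − 2×£240.00 = £9360.00
  £975.90 + 17.77% × (£9360.00 − £7000.00) = £975.90 + 17.77% × £2360.00 = £1395.27
Wage Tax (Joint): taxable = £9840.00 − 2×£240.00 = £9360.00
  £580.00 + 20.7% × (£9360.00 − £5400.00) = £580.00 + 20.7% × £3960.00 = £1399.72
Difference: |£1395.27 − £1399.72| = £4.45 (higher under Joint)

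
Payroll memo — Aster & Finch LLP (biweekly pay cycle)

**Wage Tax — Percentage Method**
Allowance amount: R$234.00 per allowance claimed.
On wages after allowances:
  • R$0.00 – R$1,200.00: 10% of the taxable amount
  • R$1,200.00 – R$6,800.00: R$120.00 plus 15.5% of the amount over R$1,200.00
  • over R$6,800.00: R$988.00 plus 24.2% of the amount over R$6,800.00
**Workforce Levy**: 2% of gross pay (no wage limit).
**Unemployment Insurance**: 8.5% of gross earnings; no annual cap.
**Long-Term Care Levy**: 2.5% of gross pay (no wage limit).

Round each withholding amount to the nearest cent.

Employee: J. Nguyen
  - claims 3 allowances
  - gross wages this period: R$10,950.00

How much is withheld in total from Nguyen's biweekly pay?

Wage Tax: taxable = R$10,950.00 − 3×R$234.00 = R$10,248.00
  R$988.00 + 24.2% × (R$10,248.00 − R$6,800.00) = R$988.00 + 24.2% × R$3,448.00 = R$1,822.42
Workforce Levy: 2% × R$10,950.00 = R$219.00
Unemployment Insurance: 8.5% × R$10,950.00 = R$930.75
Long-Term Care Levy: 2.5% × R$10,950.00 = R$273.75
Total: R$1,822.42 + R$219.00 + R$930.75 + R$273.75 = R$3,245.92

R$3,245.92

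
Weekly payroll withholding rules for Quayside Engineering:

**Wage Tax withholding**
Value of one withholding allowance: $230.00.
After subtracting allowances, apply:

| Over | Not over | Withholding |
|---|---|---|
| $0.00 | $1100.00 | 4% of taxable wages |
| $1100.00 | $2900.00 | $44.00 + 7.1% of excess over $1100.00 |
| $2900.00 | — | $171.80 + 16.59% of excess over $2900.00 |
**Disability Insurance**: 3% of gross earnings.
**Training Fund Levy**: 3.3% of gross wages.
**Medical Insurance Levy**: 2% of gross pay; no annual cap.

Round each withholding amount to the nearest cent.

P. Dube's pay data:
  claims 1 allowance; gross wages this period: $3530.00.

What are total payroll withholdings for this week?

Wage Tax: taxable = $3530.00 − 1×$230.00 = $3300.00
  $171.80 + 16.59% × ($3300.00 − $2900.00) = $171.80 + 16.59% × $400.00 = $238.16
Disability Insurance: 3% × $3530.00 = $105.90
Training Fund Levy: 3.3% × $3530.00 = $116.49
Medical Insurance Levy: 2% × $3530.00 = $70.60
Total: $238.16 + $105.90 + $116.49 + $70.60 = $531.15

$531.15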